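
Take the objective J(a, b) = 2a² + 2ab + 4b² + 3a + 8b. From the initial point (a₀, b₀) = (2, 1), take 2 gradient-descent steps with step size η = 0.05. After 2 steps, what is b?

∇J = (4a + 2b + 3, 2a + 8b + 8)
Step 1: at (2, 1), ∇J = (13, 20) → (2, 1) − 0.05·(13, 20) = (1.35, 0)
Step 2: at (1.35, 0), ∇J = (8.4, 10.7) → (1.35, 0) − 0.05·(8.4, 10.7) = (0.93, -0.535)
b = -0.535

-0.535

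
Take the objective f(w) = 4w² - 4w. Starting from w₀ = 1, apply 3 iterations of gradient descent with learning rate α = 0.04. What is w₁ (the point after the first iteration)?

f′(w) = 8w - 4
Step 1: f′(1) = 4; w₁ = 1 − 0.04·4 = 0.84

0.84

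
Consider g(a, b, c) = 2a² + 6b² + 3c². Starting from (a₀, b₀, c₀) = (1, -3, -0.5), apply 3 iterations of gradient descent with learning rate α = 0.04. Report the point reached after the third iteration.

∇g = (4a, 12b, 6c)
(a₁, b₁, c₁) = (1, -3, -0.5) − 0.04·(4, -36, -3) = (0.84, -1.56, -0.38)
(a₂, b₂, c₂) = (0.84, -1.56, -0.38) − 0.04·(3.36, -18.72, -2.28) = (0.7056, -0.8112, -0.2888)
(a₃, b₃, c₃) = (0.7056, -0.8112, -0.2888) − 0.04·(2.8224, -9.7344, -1.7328) = (0.592704, -0.421824, -0.219488)

(0.592704, -0.421824, -0.219488)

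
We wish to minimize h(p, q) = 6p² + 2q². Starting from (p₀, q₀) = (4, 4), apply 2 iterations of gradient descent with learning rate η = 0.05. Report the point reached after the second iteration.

(0.64, 2.56)

∇h = (12p, 4q)
(p₁, q₁) = (4, 4) − 0.05·(48, 16) = (1.6, 3.2)
(p₂, q₂) = (1.6, 3.2) − 0.05·(19.2, 12.8) = (0.64, 2.56)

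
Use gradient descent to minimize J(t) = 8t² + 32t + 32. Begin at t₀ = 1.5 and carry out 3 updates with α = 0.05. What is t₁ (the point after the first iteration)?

J′(t) = 16t + 32
Step 1: J′(1.5) = 56; t₁ = 1.5 − 0.05·56 = -1.3

-1.3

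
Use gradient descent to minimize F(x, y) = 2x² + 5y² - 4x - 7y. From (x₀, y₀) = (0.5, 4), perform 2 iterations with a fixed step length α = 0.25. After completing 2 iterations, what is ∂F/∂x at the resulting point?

0

∇F = (4x - 4, 10y - 7)
Step 1: at (0.5, 4), ∇F = (-2, 33) → (0.5, 4) − 0.25·(-2, 33) = (1, -4.25)
Step 2: at (1, -4.25), ∇F = (0, -49.5) → (1, -4.25) − 0.25·(0, -49.5) = (1, 8.125)
∂F/∂x at (1, 8.125) = 0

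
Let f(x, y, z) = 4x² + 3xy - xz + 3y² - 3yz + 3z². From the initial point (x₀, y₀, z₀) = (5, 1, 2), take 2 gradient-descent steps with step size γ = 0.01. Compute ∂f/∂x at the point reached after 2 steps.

33.9817

∇f = (8x + 3y - z, 3x + 6y - 3z, -x - 3y + 6z)
Step 1: at (5, 1, 2), ∇f = (41, 15, 4) → (5, 1, 2) − 0.01·(41, 15, 4) = (4.59, 0.85, 1.96)
Step 2: at (4.59, 0.85, 1.96), ∇f = (37.31, 12.99, 4.62) → (4.59, 0.85, 1.96) − 0.01·(37.31, 12.99, 4.62) = (4.2169, 0.7201, 1.9138)
∂f/∂x at (4.2169, 0.7201, 1.9138) = 33.9817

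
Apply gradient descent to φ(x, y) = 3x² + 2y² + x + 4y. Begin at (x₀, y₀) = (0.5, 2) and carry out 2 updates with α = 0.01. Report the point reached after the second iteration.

∇φ = (6x + 1, 4y + 4)
Step 1: at (0.5, 2), ∇φ = (4, 12) → (0.5, 2) − 0.01·(4, 12) = (0.46, 1.88)
Step 2: at (0.46, 1.88), ∇φ = (3.76, 11.52) → (0.46, 1.88) − 0.01·(3.76, 11.52) = (0.4224, 1.7648)

(0.4224, 1.7648)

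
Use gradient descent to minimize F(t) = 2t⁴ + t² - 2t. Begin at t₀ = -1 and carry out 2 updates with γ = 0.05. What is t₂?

-0.2344

F′(t) = 8t³ + 2t - 2
Step 1: F′(-1) = -12; t₁ = -1 − 0.05·(-12) = -0.4
Step 2: F′(-0.4) = -3.312; t₂ = -0.4 − 0.05·(-3.312) = -0.2344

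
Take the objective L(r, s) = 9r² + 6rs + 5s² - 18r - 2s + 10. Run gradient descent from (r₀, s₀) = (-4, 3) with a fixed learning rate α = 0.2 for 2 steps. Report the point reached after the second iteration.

∇L = (18r + 6s - 18, 6r + 10s - 2)
Step 1: at (-4, 3), ∇L = (-72, 4) → (-4, 3) − 0.2·(-72, 4) = (10.4, 2.2)
Step 2: at (10.4, 2.2), ∇L = (182.4, 82.4) → (10.4, 2.2) − 0.2·(182.4, 82.4) = (-26.08, -14.28)

(-26.08, -14.28)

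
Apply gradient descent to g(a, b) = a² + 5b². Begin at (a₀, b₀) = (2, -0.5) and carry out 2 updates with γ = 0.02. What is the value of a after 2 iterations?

∇g = (2a, 10b)
(a₁, b₁) = (2, -0.5) − 0.02·(4, -5) = (1.92, -0.4)
(a₂, b₂) = (1.92, -0.4) − 0.02·(3.84, -4) = (1.8432, -0.32)
a = 1.8432

1.8432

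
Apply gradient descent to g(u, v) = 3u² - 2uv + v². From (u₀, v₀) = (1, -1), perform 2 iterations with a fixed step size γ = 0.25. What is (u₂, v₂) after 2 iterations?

∇g = (6u - 2v, -2u + 2v)
(u₁, v₁) = (1, -1) − 0.25·(8, -4) = (-1, 0)
(u₂, v₂) = (-1, 0) − 0.25·(-6, 2) = (0.5, -0.5)

(0.5, -0.5)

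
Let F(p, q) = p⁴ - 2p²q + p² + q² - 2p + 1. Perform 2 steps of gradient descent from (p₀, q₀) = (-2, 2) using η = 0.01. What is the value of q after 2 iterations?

∇F = (4p³ - 4pq + 2p - 2, -2p² + 2q)
(p₁, q₁) = (-2, 2) − 0.01·(-22, -4) = (-1.78, 2.04)
(p₂, q₂) = (-1.78, 2.04) − 0.01·(-13.594208, -2.2568) = (-1.64405792, 2.062568)
q = 2.062568

2.062568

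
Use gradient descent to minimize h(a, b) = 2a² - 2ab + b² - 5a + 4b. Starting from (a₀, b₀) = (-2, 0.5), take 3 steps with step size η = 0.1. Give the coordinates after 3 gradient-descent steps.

(0.368, -1.06)

∇h = (4a - 2b - 5, -2a + 2b + 4)
(a₁, b₁) = (-2, 0.5) − 0.1·(-14, 9) = (-0.6, -0.4)
(a₂, b₂) = (-0.6, -0.4) − 0.1·(-6.6, 4.4) = (0.06, -0.84)
(a₃, b₃) = (0.06, -0.84) − 0.1·(-3.08, 2.2) = (0.368, -1.06)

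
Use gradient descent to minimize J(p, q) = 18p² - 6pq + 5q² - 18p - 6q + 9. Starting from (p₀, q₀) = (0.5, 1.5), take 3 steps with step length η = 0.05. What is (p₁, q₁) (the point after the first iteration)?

∇J = (36p - 6q - 18, -6p + 10q - 6)
Step 1: at (0.5, 1.5), ∇J = (-9, 6) → (0.5, 1.5) − 0.05·(-9, 6) = (0.95, 1.2)

(0.95, 1.2)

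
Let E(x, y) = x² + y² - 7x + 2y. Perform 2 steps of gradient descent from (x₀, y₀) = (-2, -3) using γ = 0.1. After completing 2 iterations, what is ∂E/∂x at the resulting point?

∇E = (2x - 7, 2y + 2)
(x₁, y₁) = (-2, -3) − 0.1·(-11, -4) = (-0.9, -2.6)
(x₂, y₂) = (-0.9, -2.6) − 0.1·(-8.8, -3.2) = (-0.02, -2.28)
∂E/∂x at (-0.02, -2.28) = -7.04

-7.04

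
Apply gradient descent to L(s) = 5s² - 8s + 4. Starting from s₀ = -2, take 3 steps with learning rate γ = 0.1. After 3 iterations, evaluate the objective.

0.8

L′(s) = 10s - 8
Step 1: L′(-2) = -28; s₁ = -2 − 0.1·(-28) = 0.8
Step 2: L′(0.8) = 0; s₂ = 0.8 − 0.1·0 = 0.8
Step 3: L′(0.8) = 0; s₃ = 0.8 − 0.1·0 = 0.8
L(0.8) = 0.8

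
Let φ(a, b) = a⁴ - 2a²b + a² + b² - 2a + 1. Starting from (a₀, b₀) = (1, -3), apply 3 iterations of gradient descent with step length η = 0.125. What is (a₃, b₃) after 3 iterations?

∇φ = (4a³ - 4ab + 2a - 2, -2a² + 2b)
Step 1: at (1, -3), ∇φ = (16, -8) → (1, -3) − 0.125·(16, -8) = (-1, -2)
Step 2: at (-1, -2), ∇φ = (-16, -6) → (-1, -2) − 0.125·(-16, -6) = (1, -1.25)
Step 3: at (1, -1.25), ∇φ = (9, -4.5) → (1, -1.25) − 0.125·(9, -4.5) = (-0.125, -0.6875)

(-0.125, -0.6875)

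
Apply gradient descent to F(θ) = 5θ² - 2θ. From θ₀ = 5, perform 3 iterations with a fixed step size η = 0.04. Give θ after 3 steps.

1.2368

F′(θ) = 10θ - 2
Step 1: F′(5) = 48; θ₁ = 5 − 0.04·48 = 3.08
Step 2: F′(3.08) = 28.8; θ₂ = 3.08 − 0.04·28.8 = 1.928
Step 3: F′(1.928) = 17.28; θ₃ = 1.928 − 0.04·17.28 = 1.2368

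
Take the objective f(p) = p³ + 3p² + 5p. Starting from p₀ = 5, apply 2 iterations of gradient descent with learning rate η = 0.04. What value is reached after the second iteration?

f′(p) = 3p² + 6p + 5
Step 1: f′(5) = 110; p₁ = 5 − 0.04·110 = 0.6
Step 2: f′(0.6) = 9.68; p₂ = 0.6 − 0.04·9.68 = 0.2128

0.2128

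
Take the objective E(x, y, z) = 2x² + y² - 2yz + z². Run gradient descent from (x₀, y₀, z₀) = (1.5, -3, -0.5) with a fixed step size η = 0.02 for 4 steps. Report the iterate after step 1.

(1.38, -2.9, -0.6)

∇E = (4x, 2y - 2z, -2y + 2z)
(x₁, y₁, z₁) = (1.5, -3, -0.5) − 0.02·(6, -5, 5) = (1.38, -2.9, -0.6)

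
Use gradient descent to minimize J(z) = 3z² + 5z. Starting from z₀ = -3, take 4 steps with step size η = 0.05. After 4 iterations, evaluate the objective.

J′(z) = 6z + 5
Step 1: J′(-3) = -13; z₁ = -3 − 0.05·(-13) = -2.35
Step 2: J′(-2.35) = -9.1; z₂ = -2.35 − 0.05·(-9.1) = -1.895
Step 3: J′(-1.895) = -6.37; z₃ = -1.895 − 0.05·(-6.37) = -1.5765
Step 4: J′(-1.5765) = -4.459; z₄ = -1.5765 − 0.05·(-4.459) = -1.35355
J(-1.35355) = -1.2714571925

-1.2714571925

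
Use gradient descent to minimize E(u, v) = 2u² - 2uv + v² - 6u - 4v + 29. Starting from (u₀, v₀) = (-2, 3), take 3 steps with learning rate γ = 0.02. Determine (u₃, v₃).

∇E = (4u - 2v - 6, -2u + 2v - 4)
Step 1: at (-2, 3), ∇E = (-20, 6) → (-2, 3) − 0.02·(-20, 6) = (-1.6, 2.88)
Step 2: at (-1.6, 2.88), ∇E = (-18.16, 4.96) → (-1.6, 2.88) − 0.02·(-18.16, 4.96) = (-1.2368, 2.7808)
Step 3: at (-1.2368, 2.7808), ∇E = (-16.5088, 4.0352) → (-1.2368, 2.7808) − 0.02·(-16.5088, 4.0352) = (-0.906624, 2.700096)

(-0.906624, 2.700096)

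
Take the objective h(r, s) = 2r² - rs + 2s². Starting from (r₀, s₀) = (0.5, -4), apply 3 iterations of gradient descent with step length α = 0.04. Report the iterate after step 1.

∇h = (4r - s, -r + 4s)
Step 1: at (0.5, -4), ∇h = (6, -16.5) → (0.5, -4) − 0.04·(6, -16.5) = (0.26, -3.34)

(0.26, -3.34)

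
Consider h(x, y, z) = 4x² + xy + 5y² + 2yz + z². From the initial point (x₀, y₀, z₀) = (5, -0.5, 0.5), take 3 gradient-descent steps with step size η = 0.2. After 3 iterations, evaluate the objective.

∇h = (8x + y, x + 10y + 2z, 2y + 2z)
(x₁, y₁, z₁) = (5, -0.5, 0.5) − 0.2·(39.5, 1, 0) = (-2.9, -0.7, 0.5)
(x₂, y₂, z₂) = (-2.9, -0.7, 0.5) − 0.2·(-23.9, -8.9, -0.4) = (1.88, 1.08, 0.58)
(x₃, y₃, z₃) = (1.88, 1.08, 0.58) − 0.2·(16.12, 13.84, 3.32) = (-1.344, -1.688, -0.084)
h(-1.344, -1.688, -0.084) = 24.031376

24.031376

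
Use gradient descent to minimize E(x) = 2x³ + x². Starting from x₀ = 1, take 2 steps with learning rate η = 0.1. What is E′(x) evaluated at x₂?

E′(x) = 6x² + 2x
Step 1: E′(1) = 8; x₁ = 1 − 0.1·8 = 0.2
Step 2: E′(0.2) = 0.64; x₂ = 0.2 − 0.1·0.64 = 0.136
E′(x) at (0.136) = 0.382976

0.382976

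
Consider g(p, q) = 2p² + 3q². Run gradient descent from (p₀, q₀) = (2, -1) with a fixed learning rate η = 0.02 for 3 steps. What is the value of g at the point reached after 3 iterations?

∇g = (4p, 6q)
(p₁, q₁) = (2, -1) − 0.02·(8, -6) = (1.84, -0.88)
(p₂, q₂) = (1.84, -0.88) − 0.02·(7.36, -5.28) = (1.6928, -0.7744)
(p₃, q₃) = (1.6928, -0.7744) − 0.02·(6.7712, -4.6464) = (1.557376, -0.681472)
g(1.557376, -0.681472) = 6.244052271104

6.244052271104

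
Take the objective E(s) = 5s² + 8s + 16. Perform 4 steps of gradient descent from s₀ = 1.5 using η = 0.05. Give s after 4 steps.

-0.65625

E′(s) = 10s + 8
Step 1: E′(1.5) = 23; s₁ = 1.5 − 0.05·23 = 0.35
Step 2: E′(0.35) = 11.5; s₂ = 0.35 − 0.05·11.5 = -0.225
Step 3: E′(-0.225) = 5.75; s₃ = -0.225 − 0.05·5.75 = -0.5125
Step 4: E′(-0.5125) = 2.875; s₄ = -0.5125 − 0.05·2.875 = -0.65625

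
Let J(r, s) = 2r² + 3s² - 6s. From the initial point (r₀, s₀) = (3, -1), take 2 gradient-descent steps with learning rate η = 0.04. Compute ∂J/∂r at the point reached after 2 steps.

∇J = (4r, 6s - 6)
(r₁, s₁) = (3, -1) − 0.04·(12, -12) = (2.52, -0.52)
(r₂, s₂) = (2.52, -0.52) − 0.04·(10.08, -9.12) = (2.1168, -0.1552)
∂J/∂r at (2.1168, -0.1552) = 8.4672

8.4672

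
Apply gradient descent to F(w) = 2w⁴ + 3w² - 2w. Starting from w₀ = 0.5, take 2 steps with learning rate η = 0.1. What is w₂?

0.2984

F′(w) = 8w³ + 6w - 2
w₁ = 0.5 − 0.1·2 = 0.3
w₂ = 0.3 − 0.1·0.016 = 0.2984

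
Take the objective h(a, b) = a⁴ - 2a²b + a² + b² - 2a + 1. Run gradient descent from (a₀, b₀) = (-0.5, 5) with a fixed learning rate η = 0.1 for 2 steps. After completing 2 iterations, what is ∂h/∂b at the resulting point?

∇h = (4a³ - 4ab + 2a - 2, -2a² + 2b)
Step 1: at (-0.5, 5), ∇h = (6.5, 9.5) → (-0.5, 5) − 0.1·(6.5, 9.5) = (-1.15, 4.05)
Step 2: at (-1.15, 4.05), ∇h = (8.2465, 5.455) → (-1.15, 4.05) − 0.1·(8.2465, 5.455) = (-1.97465, 3.5045)
∂h/∂b at (-1.97465, 3.5045) = -0.789485245

-0.789485245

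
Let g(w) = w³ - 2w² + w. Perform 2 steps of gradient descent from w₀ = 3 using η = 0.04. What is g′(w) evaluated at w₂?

g′(w) = 3w² - 4w + 1
w₁ = 3 − 0.04·16 = 2.36
w₂ = 2.36 − 0.04·8.2688 = 2.029248
g′(w) at (2.029248) = 5.236550336512

5.236550336512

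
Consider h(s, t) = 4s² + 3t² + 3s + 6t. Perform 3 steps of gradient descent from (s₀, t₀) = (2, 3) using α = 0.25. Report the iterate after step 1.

(-2.75, -3)

∇h = (8s + 3, 6t + 6)
Step 1: at (2, 3), ∇h = (19, 24) → (2, 3) − 0.25·(19, 24) = (-2.75, -3)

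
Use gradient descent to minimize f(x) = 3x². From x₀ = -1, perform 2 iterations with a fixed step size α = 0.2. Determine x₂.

-0.04

f′(x) = 6x
Step 1: f′(-1) = -6; x₁ = -1 − 0.2·(-6) = 0.2
Step 2: f′(0.2) = 1.2; x₂ = 0.2 − 0.2·1.2 = -0.04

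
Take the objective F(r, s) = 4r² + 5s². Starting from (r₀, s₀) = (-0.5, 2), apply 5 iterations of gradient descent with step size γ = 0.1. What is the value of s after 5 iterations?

0

∇F = (8r, 10s)
Step 1: at (-0.5, 2), ∇F = (-4, 20) → (-0.5, 2) − 0.1·(-4, 20) = (-0.1, 0)
Step 2: at (-0.1, 0), ∇F = (-0.8, 0) → (-0.1, 0) − 0.1·(-0.8, 0) = (-0.02, 0)
Step 3: at (-0.02, 0), ∇F = (-0.16, 0) → (-0.02, 0) − 0.1·(-0.16, 0) = (-0.004, 0)
Step 4: at (-0.004, 0), ∇F = (-0.032, 0) → (-0.004, 0) − 0.1·(-0.032, 0) = (-0.0008, 0)
Step 5: at (-0.0008, 0), ∇F = (-0.0064, 0) → (-0.0008, 0) − 0.1·(-0.0064, 0) = (-0.00016, 0)
s = 0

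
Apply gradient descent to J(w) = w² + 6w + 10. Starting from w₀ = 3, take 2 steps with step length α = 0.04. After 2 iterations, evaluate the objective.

26.79014656

J′(w) = 2w + 6
w₁ = 3 − 0.04·12 = 2.52
w₂ = 2.52 − 0.04·11.04 = 2.0784
J(2.0784) = 26.79014656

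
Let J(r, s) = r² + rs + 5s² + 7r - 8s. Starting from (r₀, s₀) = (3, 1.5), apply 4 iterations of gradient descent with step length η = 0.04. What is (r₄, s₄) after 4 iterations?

(1.00913664, 0.7268992)

∇J = (2r + s + 7, r + 10s - 8)
(r₁, s₁) = (3, 1.5) − 0.04·(14.5, 10) = (2.42, 1.1)
(r₂, s₂) = (2.42, 1.1) − 0.04·(12.94, 5.42) = (1.9024, 0.8832)
(r₃, s₃) = (1.9024, 0.8832) − 0.04·(11.688, 2.7344) = (1.43488, 0.773824)
(r₄, s₄) = (1.43488, 0.773824) − 0.04·(10.643584, 1.17312) = (1.00913664, 0.7268992)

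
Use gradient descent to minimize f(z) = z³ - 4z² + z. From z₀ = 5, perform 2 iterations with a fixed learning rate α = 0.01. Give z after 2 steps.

4.355312

f′(z) = 3z² - 8z + 1
z₁ = 5 − 0.01·36 = 4.64
z₂ = 4.64 − 0.01·28.4688 = 4.355312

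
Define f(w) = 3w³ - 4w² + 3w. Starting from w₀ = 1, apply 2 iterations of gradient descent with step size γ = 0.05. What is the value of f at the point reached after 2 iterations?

f′(w) = 9w² - 8w + 3
w₁ = 1 − 0.05·4 = 0.8
w₂ = 0.8 − 0.05·2.36 = 0.682
f(0.682) = 1.137147704

1.137147704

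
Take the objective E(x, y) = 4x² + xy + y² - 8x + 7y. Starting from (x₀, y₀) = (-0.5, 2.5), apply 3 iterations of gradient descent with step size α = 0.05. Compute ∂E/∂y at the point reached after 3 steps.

∇E = (8x + y - 8, x + 2y + 7)
(x₁, y₁) = (-0.5, 2.5) − 0.05·(-9.5, 11.5) = (-0.025, 1.925)
(x₂, y₂) = (-0.025, 1.925) − 0.05·(-6.275, 10.825) = (0.28875, 1.38375)
(x₃, y₃) = (0.28875, 1.38375) − 0.05·(-4.30625, 10.05625) = (0.5040625, 0.8809375)
∂E/∂y at (0.5040625, 0.8809375) = 9.2659375

9.2659375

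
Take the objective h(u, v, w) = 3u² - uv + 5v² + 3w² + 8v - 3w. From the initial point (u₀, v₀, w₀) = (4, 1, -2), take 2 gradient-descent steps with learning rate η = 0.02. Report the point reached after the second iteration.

(3.1296, 0.4868, -1.436)

∇h = (6u - v, -u + 10v + 8, 6w - 3)
Step 1: at (4, 1, -2), ∇h = (23, 14, -15) → (4, 1, -2) − 0.02·(23, 14, -15) = (3.54, 0.72, -1.7)
Step 2: at (3.54, 0.72, -1.7), ∇h = (20.52, 11.66, -13.2) → (3.54, 0.72, -1.7) − 0.02·(20.52, 11.66, -13.2) = (3.1296, 0.4868, -1.436)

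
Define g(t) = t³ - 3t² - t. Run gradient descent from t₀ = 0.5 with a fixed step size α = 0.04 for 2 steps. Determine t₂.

g′(t) = 3t² - 6t - 1
Step 1: g′(0.5) = -3.25; t₁ = 0.5 − 0.04·(-3.25) = 0.63
Step 2: g′(0.63) = -3.5893; t₂ = 0.63 − 0.04·(-3.5893) = 0.773572

0.773572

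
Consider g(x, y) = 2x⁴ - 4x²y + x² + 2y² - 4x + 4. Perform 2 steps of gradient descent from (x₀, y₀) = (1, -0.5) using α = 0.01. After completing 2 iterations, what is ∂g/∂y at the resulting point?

-4.328896

∇g = (8x³ - 8xy + 2x - 4, -4x² + 4y)
(x₁, y₁) = (1, -0.5) − 0.01·(10, -6) = (0.9, -0.44)
(x₂, y₂) = (0.9, -0.44) − 0.01·(6.8, -5) = (0.832, -0.39)
∂g/∂y at (0.832, -0.39) = -4.328896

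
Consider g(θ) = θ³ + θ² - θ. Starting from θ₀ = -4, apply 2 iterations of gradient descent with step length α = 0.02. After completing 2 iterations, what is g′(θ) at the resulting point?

92.960842822848

g′(θ) = 3θ² + 2θ - 1
θ₁ = -4 − 0.02·39 = -4.78
θ₂ = -4.78 − 0.02·57.9852 = -5.939704
g′(θ) at (-5.939704) = 92.960842822848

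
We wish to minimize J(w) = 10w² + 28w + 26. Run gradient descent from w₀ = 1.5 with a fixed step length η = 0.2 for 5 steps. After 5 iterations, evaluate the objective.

4966027.3

J′(w) = 20w + 28
Step 1: J′(1.5) = 58; w₁ = 1.5 − 0.2·58 = -10.1
Step 2: J′(-10.1) = -174; w₂ = -10.1 − 0.2·(-174) = 24.7
Step 3: J′(24.7) = 522; w₃ = 24.7 − 0.2·522 = -79.7
Step 4: J′(-79.7) = -1566; w₄ = -79.7 − 0.2·(-1566) = 233.5
Step 5: J′(233.5) = 4698; w₅ = 233.5 − 0.2·4698 = -706.1
J(-706.1) = 4966027.3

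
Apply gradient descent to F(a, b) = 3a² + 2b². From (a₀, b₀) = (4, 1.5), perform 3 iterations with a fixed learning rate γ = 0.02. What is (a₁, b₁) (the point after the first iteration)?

∇F = (6a, 4b)
Step 1: at (4, 1.5), ∇F = (24, 6) → (4, 1.5) − 0.02·(24, 6) = (3.52, 1.38)

(3.52, 1.38)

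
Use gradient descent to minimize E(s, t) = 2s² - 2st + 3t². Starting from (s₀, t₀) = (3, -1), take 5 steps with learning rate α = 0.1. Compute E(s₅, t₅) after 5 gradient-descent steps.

0.22336

∇E = (4s - 2t, -2s + 6t)
Step 1: at (3, -1), ∇E = (14, -12) → (3, -1) − 0.1·(14, -12) = (1.6, 0.2)
Step 2: at (1.6, 0.2), ∇E = (6, -2) → (1.6, 0.2) − 0.1·(6, -2) = (1, 0.4)
Step 3: at (1, 0.4), ∇E = (3.2, 0.4) → (1, 0.4) − 0.1·(3.2, 0.4) = (0.68, 0.36)
Step 4: at (0.68, 0.36), ∇E = (2, 0.8) → (0.68, 0.36) − 0.1·(2, 0.8) = (0.48, 0.28)
Step 5: at (0.48, 0.28), ∇E = (1.36, 0.72) → (0.48, 0.28) − 0.1·(1.36, 0.72) = (0.344, 0.208)
E(0.344, 0.208) = 0.22336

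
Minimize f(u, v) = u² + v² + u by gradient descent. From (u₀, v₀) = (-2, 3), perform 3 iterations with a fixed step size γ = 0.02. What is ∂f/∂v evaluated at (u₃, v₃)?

∇f = (2u + 1, 2v)
Step 1: at (-2, 3), ∇f = (-3, 6) → (-2, 3) − 0.02·(-3, 6) = (-1.94, 2.88)
Step 2: at (-1.94, 2.88), ∇f = (-2.88, 5.76) → (-1.94, 2.88) − 0.02·(-2.88, 5.76) = (-1.8824, 2.7648)
Step 3: at (-1.8824, 2.7648), ∇f = (-2.7648, 5.5296) → (-1.8824, 2.7648) − 0.02·(-2.7648, 5.5296) = (-1.827104, 2.654208)
∂f/∂v at (-1.827104, 2.654208) = 5.308416

5.308416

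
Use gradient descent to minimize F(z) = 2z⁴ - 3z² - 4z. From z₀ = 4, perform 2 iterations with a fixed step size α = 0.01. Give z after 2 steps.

F′(z) = 8z³ - 6z - 4
z₁ = 4 − 0.01·484 = -0.84
z₂ = -0.84 − 0.01·(-3.701632) = -0.80298368

-0.80298368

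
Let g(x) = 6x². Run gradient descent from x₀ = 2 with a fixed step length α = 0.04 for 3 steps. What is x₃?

g′(x) = 12x
Step 1: g′(2) = 24; x₁ = 2 − 0.04·24 = 1.04
Step 2: g′(1.04) = 12.48; x₂ = 1.04 − 0.04·12.48 = 0.5408
Step 3: g′(0.5408) = 6.4896; x₃ = 0.5408 − 0.04·6.4896 = 0.281216

0.281216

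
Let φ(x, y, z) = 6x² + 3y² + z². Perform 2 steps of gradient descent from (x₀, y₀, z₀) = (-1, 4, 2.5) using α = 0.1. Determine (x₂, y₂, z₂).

(-0.04, 0.64, 1.6)

∇φ = (12x, 6y, 2z)
(x₁, y₁, z₁) = (-1, 4, 2.5) − 0.1·(-12, 24, 5) = (0.2, 1.6, 2)
(x₂, y₂, z₂) = (0.2, 1.6, 2) − 0.1·(2.4, 9.6, 4) = (-0.04, 0.64, 1.6)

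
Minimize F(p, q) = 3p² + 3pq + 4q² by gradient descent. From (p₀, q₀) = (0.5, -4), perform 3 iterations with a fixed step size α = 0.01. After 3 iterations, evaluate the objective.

34.716133467655

∇F = (6p + 3q, 3p + 8q)
(p₁, q₁) = (0.5, -4) − 0.01·(-9, -30.5) = (0.59, -3.695)
(p₂, q₂) = (0.59, -3.695) − 0.01·(-7.545, -27.79) = (0.66545, -3.4171)
(p₃, q₃) = (0.66545, -3.4171) − 0.01·(-6.2586, -25.34045) = (0.728036, -3.1636955)
F(0.728036, -3.1636955) = 34.716133467655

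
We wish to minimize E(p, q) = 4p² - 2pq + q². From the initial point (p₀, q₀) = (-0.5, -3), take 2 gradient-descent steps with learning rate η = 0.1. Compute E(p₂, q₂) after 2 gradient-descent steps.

3.4788

∇E = (8p - 2q, -2p + 2q)
(p₁, q₁) = (-0.5, -3) − 0.1·(2, -5) = (-0.7, -2.5)
(p₂, q₂) = (-0.7, -2.5) − 0.1·(-0.6, -3.6) = (-0.64, -2.14)
E(-0.64, -2.14) = 3.4788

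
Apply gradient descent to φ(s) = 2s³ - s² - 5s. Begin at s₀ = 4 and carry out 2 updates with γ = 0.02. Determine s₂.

1.876528

φ′(s) = 6s² - 2s - 5
s₁ = 4 − 0.02·83 = 2.34
s₂ = 2.34 − 0.02·23.1736 = 1.876528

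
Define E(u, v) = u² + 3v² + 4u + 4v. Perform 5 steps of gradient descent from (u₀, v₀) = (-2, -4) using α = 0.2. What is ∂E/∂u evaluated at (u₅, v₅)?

0

∇E = (2u + 4, 6v + 4)
(u₁, v₁) = (-2, -4) − 0.2·(0, -20) = (-2, 0)
(u₂, v₂) = (-2, 0) − 0.2·(0, 4) = (-2, -0.8)
(u₃, v₃) = (-2, -0.8) − 0.2·(0, -0.8) = (-2, -0.64)
(u₄, v₄) = (-2, -0.64) − 0.2·(0, 0.16) = (-2, -0.672)
(u₅, v₅) = (-2, -0.672) − 0.2·(0, -0.032) = (-2, -0.6656)
∂E/∂u at (-2, -0.6656) = 0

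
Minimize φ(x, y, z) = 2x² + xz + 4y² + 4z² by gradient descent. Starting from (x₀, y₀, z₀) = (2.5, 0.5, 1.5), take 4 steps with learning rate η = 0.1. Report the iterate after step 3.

(0.4955, 0.004, -0.1055)

∇φ = (4x + z, 8y, x + 8z)
(x₁, y₁, z₁) = (2.5, 0.5, 1.5) − 0.1·(11.5, 4, 14.5) = (1.35, 0.1, 0.05)
(x₂, y₂, z₂) = (1.35, 0.1, 0.05) − 0.1·(5.45, 0.8, 1.75) = (0.805, 0.02, -0.125)
(x₃, y₃, z₃) = (0.805, 0.02, -0.125) − 0.1·(3.095, 0.16, -0.195) = (0.4955, 0.004, -0.1055)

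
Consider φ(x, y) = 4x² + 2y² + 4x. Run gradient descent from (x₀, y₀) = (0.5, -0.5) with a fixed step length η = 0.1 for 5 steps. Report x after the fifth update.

-0.49968

∇φ = (8x + 4, 4y)
(x₁, y₁) = (0.5, -0.5) − 0.1·(8, -2) = (-0.3, -0.3)
(x₂, y₂) = (-0.3, -0.3) − 0.1·(1.6, -1.2) = (-0.46, -0.18)
(x₃, y₃) = (-0.46, -0.18) − 0.1·(0.32, -0.72) = (-0.492, -0.108)
(x₄, y₄) = (-0.492, -0.108) − 0.1·(0.064, -0.432) = (-0.4984, -0.0648)
(x₅, y₅) = (-0.4984, -0.0648) − 0.1·(0.0128, -0.2592) = (-0.49968, -0.03888)
x = -0.49968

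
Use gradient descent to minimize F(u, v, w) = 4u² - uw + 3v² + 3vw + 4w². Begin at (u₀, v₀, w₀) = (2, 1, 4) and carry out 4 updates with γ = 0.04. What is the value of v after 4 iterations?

-0.38949632

∇F = (8u - w, 6v + 3w, -u + 3v + 8w)
Step 1: at (2, 1, 4), ∇F = (12, 18, 33) → (2, 1, 4) − 0.04·(12, 18, 33) = (1.52, 0.28, 2.68)
Step 2: at (1.52, 0.28, 2.68), ∇F = (9.48, 9.72, 20.76) → (1.52, 0.28, 2.68) − 0.04·(9.48, 9.72, 20.76) = (1.1408, -0.1088, 1.8496)
Step 3: at (1.1408, -0.1088, 1.8496), ∇F = (7.2768, 4.896, 13.3296) → (1.1408, -0.1088, 1.8496) − 0.04·(7.2768, 4.896, 13.3296) = (0.849728, -0.30464, 1.316416)
Step 4: at (0.849728, -0.30464, 1.316416), ∇F = (5.481408, 2.121408, 8.76768) → (0.849728, -0.30464, 1.316416) − 0.04·(5.481408, 2.121408, 8.76768) = (0.63047168, -0.38949632, 0.9657088)
v = -0.38949632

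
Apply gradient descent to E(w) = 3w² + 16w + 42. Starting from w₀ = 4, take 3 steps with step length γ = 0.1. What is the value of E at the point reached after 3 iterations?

21.2128

E′(w) = 6w + 16
Step 1: E′(4) = 40; w₁ = 4 − 0.1·40 = 0
Step 2: E′(0) = 16; w₂ = 0 − 0.1·16 = -1.6
Step 3: E′(-1.6) = 6.4; w₃ = -1.6 − 0.1·6.4 = -2.24
E(-2.24) = 21.2128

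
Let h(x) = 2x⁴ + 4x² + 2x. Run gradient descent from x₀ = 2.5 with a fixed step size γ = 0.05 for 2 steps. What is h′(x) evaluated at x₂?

h′(x) = 8x³ + 8x + 2
Step 1: h′(2.5) = 147; x₁ = 2.5 − 0.05·147 = -4.85
Step 2: h′(-4.85) = -949.473; x₂ = -4.85 − 0.05·(-949.473) = 42.62365
h′(x) at (42.62365) = 619843.826933147817

619843.826933147817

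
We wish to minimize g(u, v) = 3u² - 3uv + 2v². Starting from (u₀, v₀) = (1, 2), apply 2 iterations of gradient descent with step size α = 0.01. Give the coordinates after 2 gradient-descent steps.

∇g = (6u - 3v, -3u + 4v)
Step 1: at (1, 2), ∇g = (0, 5) → (1, 2) − 0.01·(0, 5) = (1, 1.95)
Step 2: at (1, 1.95), ∇g = (0.15, 4.8) → (1, 1.95) − 0.01·(0.15, 4.8) = (0.9985, 1.902)

(0.9985, 1.902)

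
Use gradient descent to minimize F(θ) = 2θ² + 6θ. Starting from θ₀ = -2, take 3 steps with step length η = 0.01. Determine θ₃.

-1.942368

F′(θ) = 4θ + 6
θ₁ = -2 − 0.01·(-2) = -1.98
θ₂ = -1.98 − 0.01·(-1.92) = -1.9608
θ₃ = -1.9608 − 0.01·(-1.8432) = -1.942368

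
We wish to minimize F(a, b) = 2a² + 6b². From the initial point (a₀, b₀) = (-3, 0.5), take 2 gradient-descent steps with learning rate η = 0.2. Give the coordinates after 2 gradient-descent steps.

(-0.12, 0.98)

∇F = (4a, 12b)
Step 1: at (-3, 0.5), ∇F = (-12, 6) → (-3, 0.5) − 0.2·(-12, 6) = (-0.6, -0.7)
Step 2: at (-0.6, -0.7), ∇F = (-2.4, -8.4) → (-0.6, -0.7) − 0.2·(-2.4, -8.4) = (-0.12, 0.98)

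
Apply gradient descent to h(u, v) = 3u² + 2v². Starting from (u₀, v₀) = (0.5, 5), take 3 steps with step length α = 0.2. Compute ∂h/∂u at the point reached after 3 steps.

∇h = (6u, 4v)
Step 1: at (0.5, 5), ∇h = (3, 20) → (0.5, 5) − 0.2·(3, 20) = (-0.1, 1)
Step 2: at (-0.1, 1), ∇h = (-0.6, 4) → (-0.1, 1) − 0.2·(-0.6, 4) = (0.02, 0.2)
Step 3: at (0.02, 0.2), ∇h = (0.12, 0.8) → (0.02, 0.2) − 0.2·(0.12, 0.8) = (-0.004, 0.04)
∂h/∂u at (-0.004, 0.04) = -0.024

-0.024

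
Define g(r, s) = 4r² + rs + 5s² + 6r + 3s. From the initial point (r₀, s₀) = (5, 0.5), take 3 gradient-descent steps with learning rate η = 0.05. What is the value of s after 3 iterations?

∇g = (8r + s + 6, r + 10s + 3)
(r₁, s₁) = (5, 0.5) − 0.05·(46.5, 13) = (2.675, -0.15)
(r₂, s₂) = (2.675, -0.15) − 0.05·(27.25, 4.175) = (1.3125, -0.35875)
(r₃, s₃) = (1.3125, -0.35875) − 0.05·(16.14125, 0.725) = (0.5054375, -0.395)
s = -0.395

-0.395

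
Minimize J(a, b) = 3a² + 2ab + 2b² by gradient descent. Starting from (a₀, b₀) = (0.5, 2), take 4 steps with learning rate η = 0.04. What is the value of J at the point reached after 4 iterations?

∇J = (6a + 2b, 2a + 4b)
(a₁, b₁) = (0.5, 2) − 0.04·(7, 9) = (0.22, 1.64)
(a₂, b₂) = (0.22, 1.64) − 0.04·(4.6, 7) = (0.036, 1.36)
(a₃, b₃) = (0.036, 1.36) − 0.04·(2.936, 5.512) = (-0.08144, 1.13952)
(a₄, b₄) = (-0.08144, 1.13952) − 0.04·(1.7904, 4.3952) = (-0.153056, 0.963712)
J(-0.153056, 0.963712) = 1.632756247552

1.632756247552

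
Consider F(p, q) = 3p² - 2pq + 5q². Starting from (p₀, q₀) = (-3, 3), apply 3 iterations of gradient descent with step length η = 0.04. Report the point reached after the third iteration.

(-1.021632, 0.349632)

∇F = (6p - 2q, -2p + 10q)
Step 1: at (-3, 3), ∇F = (-24, 36) → (-3, 3) − 0.04·(-24, 36) = (-2.04, 1.56)
Step 2: at (-2.04, 1.56), ∇F = (-15.36, 19.68) → (-2.04, 1.56) − 0.04·(-15.36, 19.68) = (-1.4256, 0.7728)
Step 3: at (-1.4256, 0.7728), ∇F = (-10.0992, 10.5792) → (-1.4256, 0.7728) − 0.04·(-10.0992, 10.5792) = (-1.021632, 0.349632)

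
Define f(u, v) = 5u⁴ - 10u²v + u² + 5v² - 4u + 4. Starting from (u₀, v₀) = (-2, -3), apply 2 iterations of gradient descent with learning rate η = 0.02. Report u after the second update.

∇f = (20u³ - 20uv + 2u - 4, -10u² + 10v)
Step 1: at (-2, -3), ∇f = (-288, -70) → (-2, -3) − 0.02·(-288, -70) = (3.76, -1.6)
Step 2: at (3.76, -1.6), ∇f = (1186.98752, -157.376) → (3.76, -1.6) − 0.02·(1186.98752, -157.376) = (-19.9797504, 1.54752)
u = -19.9797504

-19.9797504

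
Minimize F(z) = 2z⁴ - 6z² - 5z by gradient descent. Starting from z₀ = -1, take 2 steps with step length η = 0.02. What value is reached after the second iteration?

F′(z) = 8z³ - 12z - 5
z₁ = -1 − 0.02·(-1) = -0.98
z₂ = -0.98 − 0.02·(-0.769536) = -0.96460928

-0.96460928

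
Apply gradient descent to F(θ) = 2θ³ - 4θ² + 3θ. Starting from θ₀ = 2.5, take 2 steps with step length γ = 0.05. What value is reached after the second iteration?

1.2623125

F′(θ) = 6θ² - 8θ + 3
Step 1: F′(2.5) = 20.5; θ₁ = 2.5 − 0.05·20.5 = 1.475
Step 2: F′(1.475) = 4.25375; θ₂ = 1.475 − 0.05·4.25375 = 1.2623125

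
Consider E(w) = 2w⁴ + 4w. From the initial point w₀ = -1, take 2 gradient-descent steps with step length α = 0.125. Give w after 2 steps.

-0.875

E′(w) = 8w³ + 4
w₁ = -1 − 0.125·(-4) = -0.5
w₂ = -0.5 − 0.125·3 = -0.875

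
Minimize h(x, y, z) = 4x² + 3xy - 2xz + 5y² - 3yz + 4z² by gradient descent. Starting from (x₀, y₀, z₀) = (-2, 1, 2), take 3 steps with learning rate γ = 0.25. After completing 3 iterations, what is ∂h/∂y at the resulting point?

217.6875

∇h = (8x + 3y - 2z, 3x + 10y - 3z, -2x - 3y + 8z)
Step 1: at (-2, 1, 2), ∇h = (-17, -2, 17) → (-2, 1, 2) − 0.25·(-17, -2, 17) = (2.25, 1.5, -2.25)
Step 2: at (2.25, 1.5, -2.25), ∇h = (27, 28.5, -27) → (2.25, 1.5, -2.25) − 0.25·(27, 28.5, -27) = (-4.5, -5.625, 4.5)
Step 3: at (-4.5, -5.625, 4.5), ∇h = (-61.875, -83.25, 61.875) → (-4.5, -5.625, 4.5) − 0.25·(-61.875, -83.25, 61.875) = (10.96875, 15.1875, -10.96875)
∂h/∂y at (10.96875, 15.1875, -10.96875) = 217.6875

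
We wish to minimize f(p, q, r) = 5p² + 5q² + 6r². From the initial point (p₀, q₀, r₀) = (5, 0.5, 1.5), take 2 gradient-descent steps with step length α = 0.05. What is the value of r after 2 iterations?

0.24

∇f = (10p, 10q, 12r)
(p₁, q₁, r₁) = (5, 0.5, 1.5) − 0.05·(50, 5, 18) = (2.5, 0.25, 0.6)
(p₂, q₂, r₂) = (2.5, 0.25, 0.6) − 0.05·(25, 2.5, 7.2) = (1.25, 0.125, 0.24)
r = 0.24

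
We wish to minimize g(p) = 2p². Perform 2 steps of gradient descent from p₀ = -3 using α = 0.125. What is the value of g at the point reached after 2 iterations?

g′(p) = 4p
Step 1: g′(-3) = -12; p₁ = -3 − 0.125·(-12) = -1.5
Step 2: g′(-1.5) = -6; p₂ = -1.5 − 0.125·(-6) = -0.75
g(-0.75) = 1.125

1.125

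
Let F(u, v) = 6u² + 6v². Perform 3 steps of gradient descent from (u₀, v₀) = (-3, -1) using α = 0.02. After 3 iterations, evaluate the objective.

∇F = (12u, 12v)
Step 1: at (-3, -1), ∇F = (-36, -12) → (-3, -1) − 0.02·(-36, -12) = (-2.28, -0.76)
Step 2: at (-2.28, -0.76), ∇F = (-27.36, -9.12) → (-2.28, -0.76) − 0.02·(-27.36, -9.12) = (-1.7328, -0.5776)
Step 3: at (-1.7328, -0.5776), ∇F = (-20.7936, -6.9312) → (-1.7328, -0.5776) − 0.02·(-20.7936, -6.9312) = (-1.316928, -0.438976)
F(-1.316928, -0.438976) = 11.56199571456

11.56199571456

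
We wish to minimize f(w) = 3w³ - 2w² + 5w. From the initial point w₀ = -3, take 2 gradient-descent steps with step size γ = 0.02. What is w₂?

-9.885088

f′(w) = 9w² - 4w + 5
w₁ = -3 − 0.02·98 = -4.96
w₂ = -4.96 − 0.02·246.2544 = -9.885088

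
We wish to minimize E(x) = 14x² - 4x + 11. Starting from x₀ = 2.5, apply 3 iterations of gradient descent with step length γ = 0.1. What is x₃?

-13.604

E′(x) = 28x - 4
Step 1: E′(2.5) = 66; x₁ = 2.5 − 0.1·66 = -4.1
Step 2: E′(-4.1) = -118.8; x₂ = -4.1 − 0.1·(-118.8) = 7.78
Step 3: E′(7.78) = 213.84; x₃ = 7.78 − 0.1·213.84 = -13.604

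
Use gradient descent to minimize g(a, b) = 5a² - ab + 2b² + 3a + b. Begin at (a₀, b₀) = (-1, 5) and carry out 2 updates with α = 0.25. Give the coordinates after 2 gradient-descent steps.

∇g = (10a - b + 3, -a + 4b + 1)
(a₁, b₁) = (-1, 5) − 0.25·(-12, 22) = (2, -0.5)
(a₂, b₂) = (2, -0.5) − 0.25·(23.5, -3) = (-3.875, 0.25)

(-3.875, 0.25)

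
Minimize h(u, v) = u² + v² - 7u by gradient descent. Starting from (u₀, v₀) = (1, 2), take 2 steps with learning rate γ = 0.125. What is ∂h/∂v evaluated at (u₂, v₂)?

∇h = (2u - 7, 2v)
Step 1: at (1, 2), ∇h = (-5, 4) → (1, 2) − 0.125·(-5, 4) = (1.625, 1.5)
Step 2: at (1.625, 1.5), ∇h = (-3.75, 3) → (1.625, 1.5) − 0.125·(-3.75, 3) = (2.09375, 1.125)
∂h/∂v at (2.09375, 1.125) = 2.25

2.25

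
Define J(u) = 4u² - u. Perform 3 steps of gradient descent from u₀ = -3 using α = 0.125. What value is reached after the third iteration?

J′(u) = 8u - 1
u₁ = -3 − 0.125·(-25) = 0.125
u₂ = 0.125 − 0.125·0 = 0.125
u₃ = 0.125 − 0.125·0 = 0.125

0.125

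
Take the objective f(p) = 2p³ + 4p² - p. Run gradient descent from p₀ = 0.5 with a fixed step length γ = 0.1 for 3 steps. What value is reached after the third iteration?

f′(p) = 6p² + 8p - 1
p₁ = 0.5 − 0.1·4.5 = 0.05
p₂ = 0.05 − 0.1·(-0.585) = 0.1085
p₃ = 0.1085 − 0.1·(-0.0613665) = 0.11463665

0.11463665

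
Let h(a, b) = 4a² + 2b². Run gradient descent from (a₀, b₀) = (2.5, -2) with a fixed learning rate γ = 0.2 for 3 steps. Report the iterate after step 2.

(0.9, -0.08)

∇h = (8a, 4b)
(a₁, b₁) = (2.5, -2) − 0.2·(20, -8) = (-1.5, -0.4)
(a₂, b₂) = (-1.5, -0.4) − 0.2·(-12, -1.6) = (0.9, -0.08)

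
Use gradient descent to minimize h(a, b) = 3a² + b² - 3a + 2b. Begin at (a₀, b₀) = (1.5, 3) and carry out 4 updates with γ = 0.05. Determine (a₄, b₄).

∇h = (6a - 3, 2b + 2)
(a₁, b₁) = (1.5, 3) − 0.05·(6, 8) = (1.2, 2.6)
(a₂, b₂) = (1.2, 2.6) − 0.05·(4.2, 7.2) = (0.99, 2.24)
(a₃, b₃) = (0.99, 2.24) − 0.05·(2.94, 6.48) = (0.843, 1.916)
(a₄, b₄) = (0.843, 1.916) − 0.05·(2.058, 5.832) = (0.7401, 1.6244)

(0.7401, 1.6244)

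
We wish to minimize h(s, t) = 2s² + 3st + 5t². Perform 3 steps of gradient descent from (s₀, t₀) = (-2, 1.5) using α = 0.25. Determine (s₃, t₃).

∇h = (4s + 3t, 3s + 10t)
Step 1: at (-2, 1.5), ∇h = (-3.5, 9) → (-2, 1.5) − 0.25·(-3.5, 9) = (-1.125, -0.75)
Step 2: at (-1.125, -0.75), ∇h = (-6.75, -10.875) → (-1.125, -0.75) − 0.25·(-6.75, -10.875) = (0.5625, 1.96875)
Step 3: at (0.5625, 1.96875), ∇h = (8.15625, 21.375) → (0.5625, 1.96875) − 0.25·(8.15625, 21.375) = (-1.4765625, -3.375)

(-1.4765625, -3.375)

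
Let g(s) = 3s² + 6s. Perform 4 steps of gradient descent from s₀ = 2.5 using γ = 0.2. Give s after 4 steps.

-0.9944

g′(s) = 6s + 6
s₁ = 2.5 − 0.2·21 = -1.7
s₂ = -1.7 − 0.2·(-4.2) = -0.86
s₃ = -0.86 − 0.2·0.84 = -1.028
s₄ = -1.028 − 0.2·(-0.168) = -0.9944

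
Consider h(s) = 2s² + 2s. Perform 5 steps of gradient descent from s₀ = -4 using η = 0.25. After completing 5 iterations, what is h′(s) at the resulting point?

0

h′(s) = 4s + 2
s₁ = -4 − 0.25·(-14) = -0.5
s₂ = -0.5 − 0.25·0 = -0.5
s₃ = -0.5 − 0.25·0 = -0.5
s₄ = -0.5 − 0.25·0 = -0.5
s₅ = -0.5 − 0.25·0 = -0.5
h′(s) at (-0.5) = 0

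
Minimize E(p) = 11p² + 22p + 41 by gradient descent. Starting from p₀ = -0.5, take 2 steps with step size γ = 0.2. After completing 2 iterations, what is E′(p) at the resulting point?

E′(p) = 22p + 22
Step 1: E′(-0.5) = 11; p₁ = -0.5 − 0.2·11 = -2.7
Step 2: E′(-2.7) = -37.4; p₂ = -2.7 − 0.2·(-37.4) = 4.78
E′(p) at (4.78) = 127.16

127.16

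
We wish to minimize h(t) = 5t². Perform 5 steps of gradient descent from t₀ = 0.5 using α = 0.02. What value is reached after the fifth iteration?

0.16384

h′(t) = 10t
t₁ = 0.5 − 0.02·5 = 0.4
t₂ = 0.4 − 0.02·4 = 0.32
t₃ = 0.32 − 0.02·3.2 = 0.256
t₄ = 0.256 − 0.02·2.56 = 0.2048
t₅ = 0.2048 − 0.02·2.048 = 0.16384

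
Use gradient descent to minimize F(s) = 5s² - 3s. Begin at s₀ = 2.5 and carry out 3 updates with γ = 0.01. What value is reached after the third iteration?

1.9038

F′(s) = 10s - 3
s₁ = 2.5 − 0.01·22 = 2.28
s₂ = 2.28 − 0.01·19.8 = 2.082
s₃ = 2.082 − 0.01·17.82 = 1.9038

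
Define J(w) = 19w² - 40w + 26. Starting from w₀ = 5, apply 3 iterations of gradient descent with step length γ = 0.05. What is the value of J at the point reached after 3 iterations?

J′(w) = 38w - 40
Step 1: J′(5) = 150; w₁ = 5 − 0.05·150 = -2.5
Step 2: J′(-2.5) = -135; w₂ = -2.5 − 0.05·(-135) = 4.25
Step 3: J′(4.25) = 121.5; w₃ = 4.25 − 0.05·121.5 = -1.825
J(-1.825) = 162.281875

162.281875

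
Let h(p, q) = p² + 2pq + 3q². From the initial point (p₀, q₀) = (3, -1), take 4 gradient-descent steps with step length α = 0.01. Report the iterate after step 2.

∇h = (2p + 2q, 2p + 6q)
Step 1: at (3, -1), ∇h = (4, 0) → (3, -1) − 0.01·(4, 0) = (2.96, -1)
Step 2: at (2.96, -1), ∇h = (3.92, -0.08) → (2.96, -1) − 0.01·(3.92, -0.08) = (2.9208, -0.9992)

(2.9208, -0.9992)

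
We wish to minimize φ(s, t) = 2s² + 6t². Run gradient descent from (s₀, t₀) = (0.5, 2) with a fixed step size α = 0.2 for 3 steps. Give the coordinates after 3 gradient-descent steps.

(0.004, -5.488)

∇φ = (4s, 12t)
(s₁, t₁) = (0.5, 2) − 0.2·(2, 24) = (0.1, -2.8)
(s₂, t₂) = (0.1, -2.8) − 0.2·(0.4, -33.6) = (0.02, 3.92)
(s₃, t₃) = (0.02, 3.92) − 0.2·(0.08, 47.04) = (0.004, -5.488)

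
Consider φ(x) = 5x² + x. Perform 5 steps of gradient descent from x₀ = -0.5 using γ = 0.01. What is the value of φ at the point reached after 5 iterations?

φ′(x) = 10x + 1
Step 1: φ′(-0.5) = -4; x₁ = -0.5 − 0.01·(-4) = -0.46
Step 2: φ′(-0.46) = -3.6; x₂ = -0.46 − 0.01·(-3.6) = -0.424
Step 3: φ′(-0.424) = -3.24; x₃ = -0.424 − 0.01·(-3.24) = -0.3916
Step 4: φ′(-0.3916) = -2.916; x₄ = -0.3916 − 0.01·(-2.916) = -0.36244
Step 5: φ′(-0.36244) = -2.6244; x₅ = -0.36244 − 0.01·(-2.6244) = -0.336196
φ(-0.336196) = 0.22894275208

0.22894275208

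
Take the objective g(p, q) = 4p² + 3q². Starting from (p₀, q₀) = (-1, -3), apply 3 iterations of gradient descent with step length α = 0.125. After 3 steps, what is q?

-0.046875

∇g = (8p, 6q)
(p₁, q₁) = (-1, -3) − 0.125·(-8, -18) = (0, -0.75)
(p₂, q₂) = (0, -0.75) − 0.125·(0, -4.5) = (0, -0.1875)
(p₃, q₃) = (0, -0.1875) − 0.125·(0, -1.125) = (0, -0.046875)
q = -0.046875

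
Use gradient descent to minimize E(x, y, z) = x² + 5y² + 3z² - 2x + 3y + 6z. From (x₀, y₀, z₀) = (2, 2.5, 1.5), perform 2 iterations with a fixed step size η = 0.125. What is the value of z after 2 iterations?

-0.84375

∇E = (2x - 2, 10y + 3, 6z + 6)
(x₁, y₁, z₁) = (2, 2.5, 1.5) − 0.125·(2, 28, 15) = (1.75, -1, -0.375)
(x₂, y₂, z₂) = (1.75, -1, -0.375) − 0.125·(1.5, -7, 3.75) = (1.5625, -0.125, -0.84375)
z = -0.84375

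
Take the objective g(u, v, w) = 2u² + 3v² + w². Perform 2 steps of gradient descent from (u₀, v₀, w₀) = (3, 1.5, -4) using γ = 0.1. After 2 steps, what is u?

∇g = (4u, 6v, 2w)
(u₁, v₁, w₁) = (3, 1.5, -4) − 0.1·(12, 9, -8) = (1.8, 0.6, -3.2)
(u₂, v₂, w₂) = (1.8, 0.6, -3.2) − 0.1·(7.2, 3.6, -6.4) = (1.08, 0.24, -2.56)
u = 1.08

1.08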